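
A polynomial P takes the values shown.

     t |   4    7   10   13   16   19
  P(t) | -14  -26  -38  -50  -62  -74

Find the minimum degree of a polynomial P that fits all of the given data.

Forward differences of the values at t = 4, 7, 10, 13, 16, 19:
  P  : -14  -26  -38  -50  -62  -74
  Δ  : -12  -12  -12  -12  -12
  Δ^2: 0  0  0  0
  Δ^3: 0  0  0
  Δ^4: 0  0
  Δ^5: 0
The first differences are constant (-12) and nonzero, while all higher differences vanish, so the minimal degree is 1.

1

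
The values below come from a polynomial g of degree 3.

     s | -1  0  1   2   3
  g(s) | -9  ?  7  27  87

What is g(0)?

On equispaced nodes a degree-3 polynomial has vanishing fourth forward difference, so
  g(-1) - 4·g(0) + 6·g(1) - 4·g(2) + g(3) = 0.
Substituting the known values and solving for g(0):
  -4·g(0) = -12
  g(0) = 3.

3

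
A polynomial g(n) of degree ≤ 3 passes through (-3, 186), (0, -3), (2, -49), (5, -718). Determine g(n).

Write g(n) = an^3 + bn^2 + cn + d. Substituting each data point gives a linear system:
  -27a + 9b - 3c + d = 186
  d = -3
  8a + 4b + 2c + d = -49
  125a + 25b + 5c + d = -718
Solving the system yields a = -6, b = 2, c = -3, d = -3.
So g(n) = -6n³ + 2n² - 3n - 3.
Check: g(-3) = 186. ✓

g(n) = -6n^3 + 2n^2 - 3n - 3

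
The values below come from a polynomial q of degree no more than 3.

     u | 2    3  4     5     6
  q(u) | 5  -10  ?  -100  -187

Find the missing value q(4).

The 4 known points determine the degree-3 polynomial uniquely.
Write q(u) = au^3 + bu^2 + cu + d. Substituting each data point gives a linear system:
  8a + 4b + 2c + d = 5
  27a + 9b + 3c + d = -10
  125a + 25b + 5c + d = -100
  216a + 36b + 6c + d = -187
Solving the system yields a = -1, b = 0, c = 4, d = 5.
So q(u) = -u^3 + 4u + 5.
Then q(4) = -43.

-43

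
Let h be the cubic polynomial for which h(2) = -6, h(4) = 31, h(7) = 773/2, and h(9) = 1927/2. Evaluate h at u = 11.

Write h(u) = au^3 + bu^2 + cu + d. Substituting each data point gives a linear system:
  8a + 4b + 2c + d = -6
  64a + 16b + 4c + d = 31
  343a + 49b + 7c + d = 773/2
  729a + 81b + 9c + d = 1927/2
Solving the system yields a = 2, b = -6, c = -3/2, d = 5.
So h(u) = 2u^3 - 6u^2 - (3/2)u + 5.
Then h(11) = 3849/2.

3849/2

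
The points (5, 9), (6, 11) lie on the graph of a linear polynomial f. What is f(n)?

Write f(n) = an + b. Substituting each data point gives a linear system:
  5a + b = 9
  6a + b = 11
Solving the system yields a = 2, b = -1.
So f(n) = 2n - 1.
Check: f(5) = 9. ✓

f(n) = 2n - 1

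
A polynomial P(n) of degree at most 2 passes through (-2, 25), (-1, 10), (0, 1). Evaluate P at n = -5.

106

Using the Lagrange interpolation formula with nodes -2, -1, 0:
  L_0(n) = (n + 1)n / 2
  L_1(n) = (n + 2)n / -1
  L_2(n) = (n + 2)(n + 1) / 2
Then P(n) = 25·L_0(n) + 10·L_1(n) + 1·L_2(n).
Expanding and collecting terms gives P(n) = 3n^2 - 6n + 1.
Evaluating at n = -5: P(-5) = 106.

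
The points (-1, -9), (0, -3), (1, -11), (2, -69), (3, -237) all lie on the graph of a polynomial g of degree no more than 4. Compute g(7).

Forward differences of the values at t = -1, 0, 1, 2, 3:
  g  : -9  -3  -11  -69  -237
  Δ  : 6  -8  -58  -168
  Δ^2: -14  -50  -110
  Δ^3: -36  -60
  Δ^4: -24
The fourth differences are constant, confirming degree 4.
Interpolating (Newton forward form) and evaluating at t = 7 gives g(7) = -4049.

-4049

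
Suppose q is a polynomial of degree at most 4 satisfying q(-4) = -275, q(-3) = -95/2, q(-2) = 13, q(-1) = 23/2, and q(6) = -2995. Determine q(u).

Write q(u) = au^4 + bu^3 + cu^2 + du + e. Substituting each data point gives a linear system:
  256a - 64b + 16c - 4d + e = -275
  81a - 27b + 9c - 3d + e = -95/2
  16a - 8b + 4c - 2d + e = 13
  a - b + c - d + e = 23/2
  1296a + 216b + 36c + 6d + e = -2995
Solving the system yields a = -2, b = -5/2, c = 4, d = -2, e = 5.
So q(u) = -2u⁴ - (5/2)u³ + 4u² - 2u + 5.
Check: q(6) = -2995. ✓

q(u) = -2u^4 - (5/2)u^3 + 4u^2 - 2u + 5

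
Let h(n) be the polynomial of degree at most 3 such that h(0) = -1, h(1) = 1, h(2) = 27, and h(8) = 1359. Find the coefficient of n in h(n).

-6

Write h(n) = an^3 + bn^2 + cn + d. Substituting each data point gives a linear system:
  d = -1
  a + b + c + d = 1
  8a + 4b + 2c + d = 27
  512a + 64b + 8c + d = 1359
Solving the system yields a = 2, b = 6, c = -6, d = -1.
So h(n) = 2n^3 + 6n^2 - 6n - 1.
The coefficient of n is -6.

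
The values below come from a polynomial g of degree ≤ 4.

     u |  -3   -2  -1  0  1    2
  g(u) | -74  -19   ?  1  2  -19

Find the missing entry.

On equispaced nodes a degree-4 polynomial has vanishing fifth forward difference, so
  - g(-3) + 5·g(-2) - 10·g(-1) + 10·g(0) - 5·g(1) + g(2) = 0.
Substituting the known values and solving for g(-1):
  -10·g(-1) = 40
  g(-1) = -4.

-4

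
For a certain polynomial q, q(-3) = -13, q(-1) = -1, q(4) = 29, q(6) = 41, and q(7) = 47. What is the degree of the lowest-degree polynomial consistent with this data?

1

Divided differences on the nodes -3, -1, 4, 6, 7:
  order 0: -13  -1  29  41  47
  order 1: 6  6  6  6
  order 2: 0  0  0
  order 3: 0  0
  order 4: 0
The order-1 divided differences are all 6 (nonzero) and every higher order vanishes, so the data lies on a polynomial of degree exactly 1.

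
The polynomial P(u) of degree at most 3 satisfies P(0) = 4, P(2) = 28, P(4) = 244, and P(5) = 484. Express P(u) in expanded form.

Write P(u) = au^3 + bu^2 + cu + d. Substituting each data point gives a linear system:
  d = 4
  8a + 4b + 2c + d = 28
  64a + 16b + 4c + d = 244
  125a + 25b + 5c + d = 484
Solving the system yields a = 4, b = 0, c = -4, d = 4.
So P(u) = 4u^3 - 4u + 4.
Check: P(0) = 4. ✓

P(u) = 4u^3 - 4u + 4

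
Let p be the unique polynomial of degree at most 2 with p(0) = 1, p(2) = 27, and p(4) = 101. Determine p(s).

p(s) = 6s^2 + s + 1

Using the Lagrange interpolation formula with nodes 0, 2, 4:
  L_0(s) = (s - 2)(s - 4) / 8
  L_1(s) = s(s - 4) / -4
  L_2(s) = s(s - 2) / 8
Then p(s) = 1·L_0(s) + 27·L_1(s) + 101·L_2(s).
Expanding and collecting terms gives p(s) = 6s^2 + s + 1.
Check: p(2) = 27. ✓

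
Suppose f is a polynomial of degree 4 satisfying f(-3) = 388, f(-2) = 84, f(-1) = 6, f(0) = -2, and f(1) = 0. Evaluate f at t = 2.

Forward differences of the values at t = -3, -2, -1, 0, 1:
  f  : 388  84  6  -2  0
  Δ  : -304  -78  -8  2
  Δ^2: 226  70  10
  Δ^3: -156  -60
  Δ^4: 96
The fourth differences are constant, confirming degree 4.
Interpolating (Newton forward form) and evaluating at t = 2 gives f(2) = 48.

48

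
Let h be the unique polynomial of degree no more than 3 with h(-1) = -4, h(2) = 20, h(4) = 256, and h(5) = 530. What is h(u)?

h(u) = 5u^3 - 3u^2 - 4u

Write h(u) = au^3 + bu^2 + cu + d. Substituting each data point gives a linear system:
  -a + b - c + d = -4
  8a + 4b + 2c + d = 20
  64a + 16b + 4c + d = 256
  125a + 25b + 5c + d = 530
Solving the system yields a = 5, b = -3, c = -4, d = 0.
So h(u) = 5u³ - 3u² - 4u.
Check: h(-1) = -4. ✓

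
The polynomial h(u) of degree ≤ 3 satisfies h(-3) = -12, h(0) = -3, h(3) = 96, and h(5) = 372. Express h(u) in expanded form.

Write h(u) = au^3 + bu^2 + cu + d. Substituting each data point gives a linear system:
  -27a + 9b - 3c + d = -12
  d = -3
  27a + 9b + 3c + d = 96
  125a + 25b + 5c + d = 372
Solving the system yields a = 2, b = 5, c = 0, d = -3.
So h(u) = 2u^3 + 5u^2 - 3.
Check: h(5) = 372. ✓

h(u) = 2u^3 + 5u^2 - 3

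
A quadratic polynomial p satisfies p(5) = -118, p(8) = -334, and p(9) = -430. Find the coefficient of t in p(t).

Write p(t) = at^2 + bt + c. Substituting each data point gives a linear system:
  25a + 5b + c = -118
  64a + 8b + c = -334
  81a + 9b + c = -430
Solving the system yields a = -6, b = 6, c = 2.
So p(t) = -6t^2 + 6t + 2.
The coefficient of t is 6.

6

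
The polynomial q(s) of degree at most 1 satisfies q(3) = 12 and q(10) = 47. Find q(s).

Using the Lagrange interpolation formula with nodes 3, 10:
  L_0(s) = (s - 10) / -7
  L_1(s) = (s - 3) / 7
Then q(s) = 12·L_0(s) + 47·L_1(s).
Expanding and collecting terms gives q(s) = 5s - 3.
Check: q(10) = 47. ✓

q(s) = 5s - 3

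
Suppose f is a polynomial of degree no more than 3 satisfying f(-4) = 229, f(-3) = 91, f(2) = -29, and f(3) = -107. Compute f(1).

-1

Write f(t) = at^3 + bt^2 + ct + d. Substituting each data point gives a linear system:
  -64a + 16b - 4c + d = 229
  -27a + 9b - 3c + d = 91
  8a + 4b + 2c + d = -29
  27a + 9b + 3c + d = -107
Solving the system yields a = -4, b = -1, c = 3, d = 1.
So f(t) = -4t³ - t² + 3t + 1.
Then f(1) = -1.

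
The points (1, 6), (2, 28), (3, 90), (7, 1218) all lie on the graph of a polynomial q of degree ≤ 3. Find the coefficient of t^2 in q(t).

Write q(t) = at^3 + bt^2 + ct + d. Substituting each data point gives a linear system:
  a + b + c + d = 6
  8a + 4b + 2c + d = 28
  27a + 9b + 3c + d = 90
  343a + 49b + 7c + d = 1218
Solving the system yields a = 4, b = -4, c = 6, d = 0.
So q(t) = 4t^3 - 4t^2 + 6t.
The coefficient of t^2 is -4.

-4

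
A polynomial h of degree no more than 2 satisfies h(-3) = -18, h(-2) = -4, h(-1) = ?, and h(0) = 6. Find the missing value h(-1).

The 3 known points determine the degree-2 polynomial uniquely.
Write h(n) = an^2 + bn + c. Substituting each data point gives a linear system:
  9a - 3b + c = -18
  4a - 2b + c = -4
  c = 6
Solving the system yields a = -3, b = -1, c = 6.
So h(n) = -3n^2 - n + 6.
Then h(-1) = 4.

4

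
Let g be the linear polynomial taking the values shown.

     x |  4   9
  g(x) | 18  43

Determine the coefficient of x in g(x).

Write g(x) = ax + b. Substituting each data point gives a linear system:
  4a + b = 18
  9a + b = 43
Solving the system yields a = 5, b = -2.
So g(x) = 5x - 2.
The leading coefficient is 5.

5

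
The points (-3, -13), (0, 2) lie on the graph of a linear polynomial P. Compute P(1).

7

Write P(x) = ax + b. Substituting each data point gives a linear system:
  -3a + b = -13
  b = 2
Solving the system yields a = 5, b = 2.
So P(x) = 5x + 2.
Then P(1) = 7.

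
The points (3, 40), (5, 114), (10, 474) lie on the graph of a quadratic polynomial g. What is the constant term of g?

Write g(x) = ax^2 + bx + c. Substituting each data point gives a linear system:
  9a + 3b + c = 40
  25a + 5b + c = 114
  100a + 10b + c = 474
Solving the system yields a = 5, b = -3, c = 4.
So g(x) = 5x² - 3x + 4.
The constant term is 4.

4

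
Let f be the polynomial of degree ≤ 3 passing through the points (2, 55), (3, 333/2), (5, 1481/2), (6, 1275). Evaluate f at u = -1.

Write f(u) = au^3 + bu^2 + cu + d. Substituting each data point gives a linear system:
  8a + 4b + 2c + d = 55
  27a + 9b + 3c + d = 333/2
  125a + 25b + 5c + d = 1481/2
  216a + 36b + 6c + d = 1275
Solving the system yields a = 6, b = -3/2, c = 5, d = 3.
So f(u) = 6u³ - (3/2)u² + 5u + 3.
Then f(-1) = -19/2.

-19/2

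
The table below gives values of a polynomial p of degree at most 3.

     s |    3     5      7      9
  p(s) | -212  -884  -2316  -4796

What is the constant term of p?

Write p(s) = as^3 + bs^2 + cs + d. Substituting each data point gives a linear system:
  27a + 9b + 3c + d = -212
  125a + 25b + 5c + d = -884
  343a + 49b + 7c + d = -2316
  729a + 81b + 9c + d = -4796
Solving the system yields a = -6, b = -5, c = -2, d = 1.
So p(s) = -6s^3 - 5s^2 - 2s + 1.
The constant term is 1.

1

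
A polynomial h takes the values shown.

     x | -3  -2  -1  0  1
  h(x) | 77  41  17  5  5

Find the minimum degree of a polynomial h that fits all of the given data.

2

Forward differences of the values at x = -3, -2, -1, 0, 1:
  h  : 77  41  17  5  5
  Δ  : -36  -24  -12  0
  Δ^2: 12  12  12
  Δ^3: 0  0
  Δ^4: 0
The second differences are constant (12) and nonzero, while all higher differences vanish, so the minimal degree is 2.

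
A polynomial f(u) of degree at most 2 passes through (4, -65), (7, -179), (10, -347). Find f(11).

Forward differences of the values at u = 4, 7, 10:
  f  : -65  -179  -347
  Δ  : -114  -168
  Δ^2: -54
The second differences are constant, confirming degree 2.
Interpolating (Newton forward form) and evaluating at u = 11 gives f(11) = -415.

-415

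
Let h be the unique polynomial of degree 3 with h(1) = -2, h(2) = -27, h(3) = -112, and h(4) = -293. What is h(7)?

Using the Lagrange interpolation formula with nodes 1, 2, 3, 4:
  L_0(t) = (t - 2)(t - 3)(t - 4) / -6
  L_1(t) = (t - 1)(t - 3)(t - 4) / 2
  L_2(t) = (t - 1)(t - 2)(t - 4) / -2
  L_3(t) = (t - 1)(t - 2)(t - 3) / 6
Then h(t) = -2·L_0(t) - 27·L_1(t) - 112·L_2(t) - 293·L_3(t).
Expanding and collecting terms gives h(t) = -6t³ + 6t² - t - 1.
Evaluating at t = 7: h(7) = -1772.

-1772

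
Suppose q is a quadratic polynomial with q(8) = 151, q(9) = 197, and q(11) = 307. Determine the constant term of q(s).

Write q(s) = as^2 + bs + c. Substituting each data point gives a linear system:
  64a + 8b + c = 151
  81a + 9b + c = 197
  121a + 11b + c = 307
Solving the system yields a = 3, b = -5, c = -1.
So q(s) = 3s^2 - 5s - 1.
The constant term is -1.

-1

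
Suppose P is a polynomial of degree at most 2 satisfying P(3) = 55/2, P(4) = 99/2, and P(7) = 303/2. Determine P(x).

P(x) = 3x^2 + x - 5/2

Using the Lagrange interpolation formula with nodes 3, 4, 7:
  L_0(x) = (x - 4)(x - 7) / 4
  L_1(x) = (x - 3)(x - 7) / -3
  L_2(x) = (x - 3)(x - 4) / 12
Then P(x) = 55/2·L_0(x) + 99/2·L_1(x) + 303/2·L_2(x).
Expanding and collecting terms gives P(x) = 3x² + x - 5/2.
Check: P(7) = 303/2. ✓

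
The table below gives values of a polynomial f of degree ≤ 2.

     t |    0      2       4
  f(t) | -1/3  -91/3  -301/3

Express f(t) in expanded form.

Write f(t) = at^2 + bt + c. Substituting each data point gives a linear system:
  c = -1/3
  4a + 2b + c = -91/3
  16a + 4b + c = -301/3
Solving the system yields a = -5, b = -5, c = -1/3.
So f(t) = -5t^2 - 5t - 1/3.
Check: f(2) = -91/3. ✓

f(t) = -5t^2 - 5t - 1/3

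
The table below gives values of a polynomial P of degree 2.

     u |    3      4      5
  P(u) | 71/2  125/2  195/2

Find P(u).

P(u) = 4u^2 - u + 5/2

Write P(u) = au^2 + bu + c. Substituting each data point gives a linear system:
  9a + 3b + c = 71/2
  16a + 4b + c = 125/2
  25a + 5b + c = 195/2
Solving the system yields a = 4, b = -1, c = 5/2.
So P(u) = 4u^2 - u + 5/2.
Check: P(3) = 71/2. ✓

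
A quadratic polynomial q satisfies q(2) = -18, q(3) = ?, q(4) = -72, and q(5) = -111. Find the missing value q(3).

On equispaced nodes a degree-2 polynomial has vanishing third forward difference, so
  - q(2) + 3·q(3) - 3·q(4) + q(5) = 0.
Substituting the known values and solving for q(3):
  3·q(3) = -123
  q(3) = -41.

-41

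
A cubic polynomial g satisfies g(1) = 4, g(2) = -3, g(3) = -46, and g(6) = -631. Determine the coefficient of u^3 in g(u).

-4

Write g(u) = au^3 + bu^2 + cu + d. Substituting each data point gives a linear system:
  a + b + c + d = 4
  8a + 4b + 2c + d = -3
  27a + 9b + 3c + d = -46
  216a + 36b + 6c + d = -631
Solving the system yields a = -4, b = 6, c = 3, d = -1.
So g(u) = -4u³ + 6u² + 3u - 1.
The leading coefficient is -4.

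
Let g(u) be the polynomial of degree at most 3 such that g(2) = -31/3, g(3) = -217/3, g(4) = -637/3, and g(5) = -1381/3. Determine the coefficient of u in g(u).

3

Write g(u) = au^3 + bu^2 + cu + d. Substituting each data point gives a linear system:
  8a + 4b + 2c + d = -31/3
  27a + 9b + 3c + d = -217/3
  64a + 16b + 4c + d = -637/3
  125a + 25b + 5c + d = -1381/3
Solving the system yields a = -5, b = 6, c = 3, d = -1/3.
So g(u) = -5u³ + 6u² + 3u - 1/3.
The coefficient of u is 3.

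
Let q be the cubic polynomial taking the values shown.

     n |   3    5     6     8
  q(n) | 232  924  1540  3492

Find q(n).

Write q(n) = an^3 + bn^2 + cn + d. Substituting each data point gives a linear system:
  27a + 9b + 3c + d = 232
  125a + 25b + 5c + d = 924
  216a + 36b + 6c + d = 1540
  512a + 64b + 8c + d = 3492
Solving the system yields a = 6, b = 6, c = 4, d = 4.
So q(n) = 6n^3 + 6n^2 + 4n + 4.
Check: q(5) = 924. ✓

q(n) = 6n^3 + 6n^2 + 4n + 4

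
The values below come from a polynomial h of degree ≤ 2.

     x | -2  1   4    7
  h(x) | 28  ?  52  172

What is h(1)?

On equispaced nodes a degree-2 polynomial has vanishing third forward difference, so
  - h(-2) + 3·h(1) - 3·h(4) + h(7) = 0.
Substituting the known values and solving for h(1):
  3·h(1) = 12
  h(1) = 4.

4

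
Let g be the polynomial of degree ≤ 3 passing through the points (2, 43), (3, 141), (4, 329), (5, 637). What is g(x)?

Write g(x) = ax^3 + bx^2 + cx + d. Substituting each data point gives a linear system:
  8a + 4b + 2c + d = 43
  27a + 9b + 3c + d = 141
  64a + 16b + 4c + d = 329
  125a + 25b + 5c + d = 637
Solving the system yields a = 5, b = 0, c = 3, d = -3.
So g(x) = 5x³ + 3x - 3.
Check: g(5) = 637. ✓

g(x) = 5x^3 + 3x - 3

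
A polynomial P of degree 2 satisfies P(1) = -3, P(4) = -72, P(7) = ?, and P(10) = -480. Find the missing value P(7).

-231

On equispaced nodes a degree-2 polynomial has vanishing third forward difference, so
  - P(1) + 3·P(4) - 3·P(7) + P(10) = 0.
Substituting the known values and solving for P(7):
  -3·P(7) = 693
  P(7) = -231.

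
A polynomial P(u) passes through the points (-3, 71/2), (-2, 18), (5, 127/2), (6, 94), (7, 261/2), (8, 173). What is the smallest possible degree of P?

2

Divided differences on the nodes -3, -2, 5, 6, 7, 8:
  order 0: 71/2  18  127/2  94  261/2  173
  order 1: -35/2  13/2  61/2  73/2  85/2
  order 2: 3  3  3  3
  order 3: 0  0  0
  order 4: 0  0
  order 5: 0
The order-2 divided differences are all 3 (nonzero) and every higher order vanishes, so the data lies on a polynomial of degree exactly 2.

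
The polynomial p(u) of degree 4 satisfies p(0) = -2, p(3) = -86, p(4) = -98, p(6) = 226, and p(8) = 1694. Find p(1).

-14

Using the Lagrange interpolation formula with nodes 0, 3, 4, 6, 8:
  L_0(u) = (u - 3)(u - 4)(u - 6)(u - 8) / 576
  L_1(u) = u(u - 4)(u - 6)(u - 8) / -45
  L_2(u) = u(u - 3)(u - 6)(u - 8) / 32
  L_3(u) = u(u - 3)(u - 4)(u - 8) / -72
  L_4(u) = u(u - 3)(u - 4)(u - 6) / 320
Then p(u) = -2·L_0(u) - 86·L_1(u) - 98·L_2(u) + 226·L_3(u) + 1694·L_4(u).
Expanding and collecting terms gives p(u) = u^4 - 4u^3 - 5u^2 - 4u - 2.
Evaluating at u = 1: p(1) = -14.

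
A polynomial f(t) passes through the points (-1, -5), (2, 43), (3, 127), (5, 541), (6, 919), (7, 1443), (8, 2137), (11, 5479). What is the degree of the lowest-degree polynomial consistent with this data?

Divided differences on the nodes -1, 2, 3, 5, 6, 7, 8, 11:
  order 0: -5  43  127  541  919  1443  2137  5479
  order 1: 16  84  207  378  524  694  1114
  order 2: 17  41  57  73  85  105
  order 3: 4  4  4  4  4
  order 4: 0  0  0  0
  order 5: 0  0  0
  order 6: 0  0
  order 7: 0
The order-3 divided differences are all 4 (nonzero) and every higher order vanishes, so the data lies on a polynomial of degree exactly 3.

3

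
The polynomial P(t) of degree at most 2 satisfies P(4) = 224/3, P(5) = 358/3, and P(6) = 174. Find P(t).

Using the Lagrange interpolation formula with nodes 4, 5, 6:
  L_0(t) = (t - 5)(t - 6) / 2
  L_1(t) = (t - 4)(t - 6) / -1
  L_2(t) = (t - 4)(t - 5) / 2
Then P(t) = 224/3·L_0(t) + 358/3·L_1(t) + 174·L_2(t).
Expanding and collecting terms gives P(t) = 5t² - (1/3)t - 4.
Check: P(6) = 174. ✓

P(t) = 5t^2 - (1/3)t - 4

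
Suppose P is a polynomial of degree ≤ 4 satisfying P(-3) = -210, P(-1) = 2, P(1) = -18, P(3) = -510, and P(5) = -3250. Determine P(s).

Using the Lagrange interpolation formula with nodes -3, -1, 1, 3, 5:
  L_0(s) = (s + 1)(s - 1)(s - 3)(s - 5) / 384
  L_1(s) = (s + 3)(s - 1)(s - 3)(s - 5) / -96
  L_2(s) = (s + 3)(s + 1)(s - 3)(s - 5) / 64
  L_3(s) = (s + 3)(s + 1)(s - 1)(s - 5) / -96
  L_4(s) = (s + 3)(s + 1)(s - 1)(s - 3) / 384
Then P(s) = -210·L_0(s) + 2·L_1(s) - 18·L_2(s) - 510·L_3(s) - 3250·L_4(s).
Expanding and collecting terms gives P(s) = -4s⁴ - 5s³ - 4s² - 5s.
Check: P(1) = -18. ✓

P(s) = -4s^4 - 5s^3 - 4s^2 - 5s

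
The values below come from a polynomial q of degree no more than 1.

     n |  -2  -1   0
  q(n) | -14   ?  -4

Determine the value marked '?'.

The 2 known points determine the degree-1 polynomial uniquely.
Write q(n) = an + b. Substituting each data point gives a linear system:
  -2a + b = -14
  b = -4
Solving the system yields a = 5, b = -4.
So q(n) = 5n - 4.
Then q(-1) = -9.

-9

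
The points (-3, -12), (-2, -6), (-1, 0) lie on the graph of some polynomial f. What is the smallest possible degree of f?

Forward differences of the values at s = -3, -2, -1:
  f  : -12  -6  0
  Δ  : 6  6
  Δ^2: 0
The first differences are constant (6) and nonzero, while all higher differences vanish, so the minimal degree is 1.

1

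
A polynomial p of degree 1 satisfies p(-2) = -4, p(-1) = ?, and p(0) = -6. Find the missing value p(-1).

-5

On equispaced nodes a degree-1 polynomial has vanishing second forward difference, so
  p(-2) - 2·p(-1) + p(0) = 0.
Substituting the known values and solving for p(-1):
  -2·p(-1) = 10
  p(-1) = -5.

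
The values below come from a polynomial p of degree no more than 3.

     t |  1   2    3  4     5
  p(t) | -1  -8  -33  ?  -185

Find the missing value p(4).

The 4 known points determine the degree-3 polynomial uniquely.
Write p(t) = at^3 + bt^2 + ct + d. Substituting each data point gives a linear system:
  a + b + c + d = -1
  8a + 4b + 2c + d = -8
  27a + 9b + 3c + d = -33
  125a + 25b + 5c + d = -185
Solving the system yields a = -2, b = 3, c = -2, d = 0.
So p(t) = -2t^3 + 3t^2 - 2t.
Then p(4) = -88.

-88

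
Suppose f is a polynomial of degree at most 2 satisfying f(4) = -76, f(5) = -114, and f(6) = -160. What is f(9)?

-346

Forward differences of the values at u = 4, 5, 6:
  f  : -76  -114  -160
  Δ  : -38  -46
  Δ^2: -8
The second differences are constant, confirming degree 2.
Interpolating (Newton forward form) and evaluating at u = 9 gives f(9) = -346.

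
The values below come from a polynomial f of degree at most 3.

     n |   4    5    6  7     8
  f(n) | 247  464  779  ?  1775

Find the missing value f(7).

The 4 known points determine the degree-3 polynomial uniquely.
Write f(n) = an^3 + bn^2 + cn + d. Substituting each data point gives a linear system:
  64a + 16b + 4c + d = 247
  125a + 25b + 5c + d = 464
  216a + 36b + 6c + d = 779
  512a + 64b + 8c + d = 1775
Solving the system yields a = 3, b = 4, c = -2, d = -1.
So f(n) = 3n³ + 4n² - 2n - 1.
Then f(7) = 1210.

1210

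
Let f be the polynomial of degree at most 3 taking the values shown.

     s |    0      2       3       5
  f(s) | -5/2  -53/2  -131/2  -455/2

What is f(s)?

Using the Lagrange interpolation formula with nodes 0, 2, 3, 5:
  L_0(s) = (s - 2)(s - 3)(s - 5) / -30
  L_1(s) = s(s - 3)(s - 5) / 6
  L_2(s) = s(s - 2)(s - 5) / -6
  L_3(s) = s(s - 2)(s - 3) / 30
Then f(s) = -5/2·L_0(s) - 53/2·L_1(s) - 131/2·L_2(s) - 455/2·L_3(s).
Expanding and collecting terms gives f(s) = -s^3 - 4s^2 - 5/2.
Check: f(5) = -455/2. ✓

f(s) = -s^3 - 4s^2 - 5/2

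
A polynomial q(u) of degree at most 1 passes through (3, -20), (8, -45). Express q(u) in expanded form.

q(u) = -5u - 5

Write q(u) = au + b. Substituting each data point gives a linear system:
  3a + b = -20
  8a + b = -45
Solving the system yields a = -5, b = -5.
So q(u) = -5u - 5.
Check: q(8) = -45. ✓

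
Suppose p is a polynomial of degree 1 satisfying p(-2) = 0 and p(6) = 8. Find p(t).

p(t) = t + 2

Using the Lagrange interpolation formula with nodes -2, 6:
  L_0(t) = (t - 6) / -8
  L_1(t) = (t + 2) / 8
Then p(t) = 0·L_0(t) + 8·L_1(t).
Expanding and collecting terms gives p(t) = t + 2.
Check: p(6) = 8. ✓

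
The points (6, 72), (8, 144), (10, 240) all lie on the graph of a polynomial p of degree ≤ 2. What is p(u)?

Using the Lagrange interpolation formula with nodes 6, 8, 10:
  L_0(u) = (u - 8)(u - 10) / 8
  L_1(u) = (u - 6)(u - 10) / -4
  L_2(u) = (u - 6)(u - 8) / 8
Then p(u) = 72·L_0(u) + 144·L_1(u) + 240·L_2(u).
Expanding and collecting terms gives p(u) = 3u² - 6u.
Check: p(10) = 240. ✓

p(u) = 3u^2 - 6u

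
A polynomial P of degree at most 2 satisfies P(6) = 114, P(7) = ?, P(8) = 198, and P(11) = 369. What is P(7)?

153

The 3 known points determine the degree-2 polynomial uniquely.
Write P(s) = as^2 + bs + c. Substituting each data point gives a linear system:
  36a + 6b + c = 114
  64a + 8b + c = 198
  121a + 11b + c = 369
Solving the system yields a = 3, b = 0, c = 6.
So P(s) = 3s^2 + 6.
Then P(7) = 153.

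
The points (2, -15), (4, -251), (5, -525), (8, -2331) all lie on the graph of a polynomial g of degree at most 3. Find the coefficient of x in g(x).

Write g(x) = ax^3 + bx^2 + cx + d. Substituting each data point gives a linear system:
  8a + 4b + 2c + d = -15
  64a + 16b + 4c + d = -251
  125a + 25b + 5c + d = -525
  512a + 64b + 8c + d = -2331
Solving the system yields a = -5, b = 3, c = 4, d = 5.
So g(x) = -5x^3 + 3x^2 + 4x + 5.
The coefficient of x is 4.

4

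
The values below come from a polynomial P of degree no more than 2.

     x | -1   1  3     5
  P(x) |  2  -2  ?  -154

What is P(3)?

-54

The 3 known points determine the degree-2 polynomial uniquely.
Write P(x) = ax^2 + bx + c. Substituting each data point gives a linear system:
  a - b + c = 2
  a + b + c = -2
  25a + 5b + c = -154
Solving the system yields a = -6, b = -2, c = 6.
So P(x) = -6x² - 2x + 6.
Then P(3) = -54.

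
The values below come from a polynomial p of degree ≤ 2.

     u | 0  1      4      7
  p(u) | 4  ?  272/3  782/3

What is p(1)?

32/3

The 3 known points determine the degree-2 polynomial uniquely.
Write p(u) = au^2 + bu + c. Substituting each data point gives a linear system:
  c = 4
  16a + 4b + c = 272/3
  49a + 7b + c = 782/3
Solving the system yields a = 5, b = 5/3, c = 4.
So p(u) = 5u^2 + (5/3)u + 4.
Then p(1) = 32/3.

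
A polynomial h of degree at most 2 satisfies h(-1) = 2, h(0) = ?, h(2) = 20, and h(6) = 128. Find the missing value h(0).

2

The 3 known points determine the degree-2 polynomial uniquely.
Write h(u) = au^2 + bu + c. Substituting each data point gives a linear system:
  a - b + c = 2
  4a + 2b + c = 20
  36a + 6b + c = 128
Solving the system yields a = 3, b = 3, c = 2.
So h(u) = 3u^2 + 3u + 2.
Then h(0) = 2.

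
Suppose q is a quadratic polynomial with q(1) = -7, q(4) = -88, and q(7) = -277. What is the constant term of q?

Write q(n) = an^2 + bn + c. Substituting each data point gives a linear system:
  a + b + c = -7
  16a + 4b + c = -88
  49a + 7b + c = -277
Solving the system yields a = -6, b = 3, c = -4.
So q(n) = -6n^2 + 3n - 4.
The constant term is -4.

-4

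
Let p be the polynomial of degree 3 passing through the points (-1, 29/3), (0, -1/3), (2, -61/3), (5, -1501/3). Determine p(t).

Using the Lagrange interpolation formula with nodes -1, 0, 2, 5:
  L_0(t) = t(t - 2)(t - 5) / -18
  L_1(t) = (t + 1)(t - 2)(t - 5) / 10
  L_2(t) = (t + 1)t(t - 5) / -18
  L_3(t) = (t + 1)t(t - 2) / 90
Then p(t) = 29/3·L_0(t) - 1/3·L_1(t) - 61/3·L_2(t) - 1501/3·L_3(t).
Expanding and collecting terms gives p(t) = -5t^3 + 5t^2 - 1/3.
Check: p(2) = -61/3. ✓

p(t) = -5t^3 + 5t^2 - 1/3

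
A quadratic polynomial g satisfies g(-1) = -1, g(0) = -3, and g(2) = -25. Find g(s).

g(s) = -3s^2 - 5s - 3

Using the Lagrange interpolation formula with nodes -1, 0, 2:
  L_0(s) = s(s - 2) / 3
  L_1(s) = (s + 1)(s - 2) / -2
  L_2(s) = (s + 1)s / 6
Then g(s) = -1·L_0(s) - 3·L_1(s) - 25·L_2(s).
Expanding and collecting terms gives g(s) = -3s^2 - 5s - 3.
Check: g(-1) = -1. ✓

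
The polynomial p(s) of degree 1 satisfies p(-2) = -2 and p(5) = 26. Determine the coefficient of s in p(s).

Write p(s) = as + b. Substituting each data point gives a linear system:
  -2a + b = -2
  5a + b = 26
Solving the system yields a = 4, b = 6.
So p(s) = 4s + 6.
The leading coefficient is 4.

4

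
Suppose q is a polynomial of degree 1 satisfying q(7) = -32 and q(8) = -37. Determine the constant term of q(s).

Write q(s) = as + b. Substituting each data point gives a linear system:
  7a + b = -32
  8a + b = -37
Solving the system yields a = -5, b = 3.
So q(s) = -5s + 3.
The constant term is 3.

3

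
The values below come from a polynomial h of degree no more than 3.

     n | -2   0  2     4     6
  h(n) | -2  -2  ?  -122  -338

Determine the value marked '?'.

-26

On equispaced nodes a degree-3 polynomial has vanishing fourth forward difference, so
  h(-2) - 4·h(0) + 6·h(2) - 4·h(4) + h(6) = 0.
Substituting the known values and solving for h(2):
  6·h(2) = -156
  h(2) = -26.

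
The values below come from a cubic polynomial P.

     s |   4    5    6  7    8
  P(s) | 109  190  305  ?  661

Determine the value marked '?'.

460

On equispaced nodes a degree-3 polynomial has vanishing fourth forward difference, so
  P(4) - 4·P(5) + 6·P(6) - 4·P(7) + P(8) = 0.
Substituting the known values and solving for P(7):
  -4·P(7) = -1840
  P(7) = 460.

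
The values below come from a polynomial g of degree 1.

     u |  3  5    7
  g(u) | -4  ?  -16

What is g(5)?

-10

The 2 known points determine the degree-1 polynomial uniquely.
Write g(u) = au + b. Substituting each data point gives a linear system:
  3a + b = -4
  7a + b = -16
Solving the system yields a = -3, b = 5.
So g(u) = -3u + 5.
Then g(5) = -10.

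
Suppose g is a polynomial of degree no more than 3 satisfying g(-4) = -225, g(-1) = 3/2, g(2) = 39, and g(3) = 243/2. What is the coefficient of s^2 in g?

3/2

Write g(s) = as^3 + bs^2 + cs + d. Substituting each data point gives a linear system:
  -64a + 16b - 4c + d = -225
  -a + b - c + d = 3/2
  8a + 4b + 2c + d = 39
  27a + 9b + 3c + d = 243/2
Solving the system yields a = 4, b = 3/2, c = -1, d = 3.
So g(s) = 4s³ + (3/2)s² - s + 3.
The coefficient of s^2 is 3/2.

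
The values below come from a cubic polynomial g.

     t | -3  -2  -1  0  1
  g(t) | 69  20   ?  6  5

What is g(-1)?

On equispaced nodes a degree-3 polynomial has vanishing fourth forward difference, so
  g(-3) - 4·g(-2) + 6·g(-1) - 4·g(0) + g(1) = 0.
Substituting the known values and solving for g(-1):
  6·g(-1) = 30
  g(-1) = 5.

5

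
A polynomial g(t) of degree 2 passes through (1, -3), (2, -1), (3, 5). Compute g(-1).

Using the Lagrange interpolation formula with nodes 1, 2, 3:
  L_0(t) = (t - 2)(t - 3) / 2
  L_1(t) = (t - 1)(t - 3) / -1
  L_2(t) = (t - 1)(t - 2) / 2
Then g(t) = -3·L_0(t) - 1·L_1(t) + 5·L_2(t).
Expanding and collecting terms gives g(t) = 2t^2 - 4t - 1.
Evaluating at t = -1: g(-1) = 5.

5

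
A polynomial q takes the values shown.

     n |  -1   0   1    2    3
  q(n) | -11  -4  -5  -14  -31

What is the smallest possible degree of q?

Forward differences of the values at n = -1, 0, 1, 2, 3:
  q  : -11  -4  -5  -14  -31
  Δ  : 7  -1  -9  -17
  Δ^2: -8  -8  -8
  Δ^3: 0  0
  Δ^4: 0
The second differences are constant (-8) and nonzero, while all higher differences vanish, so the minimal degree is 2.

2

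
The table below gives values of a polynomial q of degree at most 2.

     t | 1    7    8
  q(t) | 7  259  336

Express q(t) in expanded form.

q(t) = 5t^2 + 2t

Write q(t) = at^2 + bt + c. Substituting each data point gives a linear system:
  a + b + c = 7
  49a + 7b + c = 259
  64a + 8b + c = 336
Solving the system yields a = 5, b = 2, c = 0.
So q(t) = 5t^2 + 2t.
Check: q(7) = 259. ✓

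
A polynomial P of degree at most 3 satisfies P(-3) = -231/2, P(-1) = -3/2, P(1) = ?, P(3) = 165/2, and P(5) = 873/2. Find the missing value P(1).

1/2

On equispaced nodes a degree-3 polynomial has vanishing fourth forward difference, so
  P(-3) - 4·P(-1) + 6·P(1) - 4·P(3) + P(5) = 0.
Substituting the known values and solving for P(1):
  6·P(1) = 3
  P(1) = 1/2.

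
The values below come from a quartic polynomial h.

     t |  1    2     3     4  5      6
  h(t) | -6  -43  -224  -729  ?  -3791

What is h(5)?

The 5 known points determine the degree-4 polynomial uniquely.
Write h(t) = at^4 + bt^3 + ct^2 + dt + e. Substituting each data point gives a linear system:
  a + b + c + d + e = -6
  16a + 8b + 4c + 2d + e = -43
  81a + 27b + 9c + 3d + e = -224
  256a + 64b + 16c + 4d + e = -729
  1296a + 216b + 36c + 6d + e = -3791
Solving the system yields a = -3, b = 0, c = 3, d = -1, e = -5.
So h(t) = -3t⁴ + 3t² - t - 5.
Then h(5) = -1810.

-1810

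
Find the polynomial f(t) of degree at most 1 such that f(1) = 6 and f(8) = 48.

Write f(t) = at + b. Substituting each data point gives a linear system:
  a + b = 6
  8a + b = 48
Solving the system yields a = 6, b = 0.
So f(t) = 6t.
Check: f(1) = 6. ✓

f(t) = 6t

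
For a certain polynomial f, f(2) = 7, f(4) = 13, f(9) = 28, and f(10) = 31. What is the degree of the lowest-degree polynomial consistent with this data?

1

Divided differences on the nodes 2, 4, 9, 10:
  order 0: 7  13  28  31
  order 1: 3  3  3
  order 2: 0  0
  order 3: 0
The order-1 divided differences are all 3 (nonzero) and every higher order vanishes, so the data lies on a polynomial of degree exactly 1.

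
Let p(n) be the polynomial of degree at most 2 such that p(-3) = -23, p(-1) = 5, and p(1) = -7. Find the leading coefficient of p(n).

-5

Write p(n) = an^2 + bn + c. Substituting each data point gives a linear system:
  9a - 3b + c = -23
  a - b + c = 5
  a + b + c = -7
Solving the system yields a = -5, b = -6, c = 4.
So p(n) = -5n^2 - 6n + 4.
The leading coefficient is -5.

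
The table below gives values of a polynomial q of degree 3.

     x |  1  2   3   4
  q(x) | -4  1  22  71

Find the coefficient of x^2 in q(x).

Write q(x) = ax^3 + bx^2 + cx + d. Substituting each data point gives a linear system:
  a + b + c + d = -4
  8a + 4b + 2c + d = 1
  27a + 9b + 3c + d = 22
  64a + 16b + 4c + d = 71
Solving the system yields a = 2, b = -4, c = 3, d = -5.
So q(x) = 2x^3 - 4x^2 + 3x - 5.
The coefficient of x^2 is -4.

-4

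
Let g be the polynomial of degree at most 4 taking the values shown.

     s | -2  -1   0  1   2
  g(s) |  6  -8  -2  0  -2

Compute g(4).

102

Using the Lagrange interpolation formula with nodes -2, -1, 0, 1, 2:
  L_0(s) = (s + 1)s(s - 1)(s - 2) / 24
  L_1(s) = (s + 2)s(s - 1)(s - 2) / -6
  L_2(s) = (s + 2)(s + 1)(s - 1)(s - 2) / 4
  L_3(s) = (s + 2)(s + 1)s(s - 2) / -6
  L_4(s) = (s + 2)(s + 1)s(s - 1) / 24
Then g(s) = 6·L_0(s) - 8·L_1(s) - 2·L_2(s) + 0·L_3(s) - 2·L_4(s).
Expanding and collecting terms gives g(s) = s^4 - 2s^3 - 3s^2 + 6s - 2.
Evaluating at s = 4: g(4) = 102.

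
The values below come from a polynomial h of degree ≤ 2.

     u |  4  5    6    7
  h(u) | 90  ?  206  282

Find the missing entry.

The 3 known points determine the degree-2 polynomial uniquely.
Write h(u) = au^2 + bu + c. Substituting each data point gives a linear system:
  16a + 4b + c = 90
  36a + 6b + c = 206
  49a + 7b + c = 282
Solving the system yields a = 6, b = -2, c = 2.
So h(u) = 6u^2 - 2u + 2.
Then h(5) = 142.

142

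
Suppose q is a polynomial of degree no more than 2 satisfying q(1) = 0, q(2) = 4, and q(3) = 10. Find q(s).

Write q(s) = as^2 + bs + c. Substituting each data point gives a linear system:
  a + b + c = 0
  4a + 2b + c = 4
  9a + 3b + c = 10
Solving the system yields a = 1, b = 1, c = -2.
So q(s) = s² + s - 2.
Check: q(1) = 0. ✓

q(s) = s^2 + s - 2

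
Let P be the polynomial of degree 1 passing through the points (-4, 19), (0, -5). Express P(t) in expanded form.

P(t) = -6t - 5

Using the Lagrange interpolation formula with nodes -4, 0:
  L_0(t) = t / -4
  L_1(t) = (t + 4) / 4
Then P(t) = 19·L_0(t) - 5·L_1(t).
Expanding and collecting terms gives P(t) = -6t - 5.
Check: P(0) = -5. ✓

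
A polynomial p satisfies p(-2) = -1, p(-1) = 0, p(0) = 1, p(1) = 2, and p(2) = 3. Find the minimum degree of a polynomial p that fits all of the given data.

1

Forward differences of the values at s = -2, -1, 0, 1, 2:
  p  : -1  0  1  2  3
  Δ  : 1  1  1  1
  Δ^2: 0  0  0
  Δ^3: 0  0
  Δ^4: 0
The first differences are constant (1) and nonzero, while all higher differences vanish, so the minimal degree is 1.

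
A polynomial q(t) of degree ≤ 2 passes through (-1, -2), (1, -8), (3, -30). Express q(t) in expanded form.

q(t) = -2t^2 - 3t - 3

Write q(t) = at^2 + bt + c. Substituting each data point gives a linear system:
  a - b + c = -2
  a + b + c = -8
  9a + 3b + c = -30
Solving the system yields a = -2, b = -3, c = -3.
So q(t) = -2t² - 3t - 3.
Check: q(-1) = -2. ✓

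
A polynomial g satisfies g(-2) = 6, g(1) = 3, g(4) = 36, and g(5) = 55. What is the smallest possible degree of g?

Divided differences on the nodes -2, 1, 4, 5:
  order 0: 6  3  36  55
  order 1: -1  11  19
  order 2: 2  2
  order 3: 0
The order-2 divided differences are all 2 (nonzero) and every higher order vanishes, so the data lies on a polynomial of degree exactly 2.

2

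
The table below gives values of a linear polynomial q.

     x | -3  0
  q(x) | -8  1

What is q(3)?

10

Using the Lagrange interpolation formula with nodes -3, 0:
  L_0(x) = x / -3
  L_1(x) = (x + 3) / 3
Then q(x) = -8·L_0(x) + 1·L_1(x).
Expanding and collecting terms gives q(x) = 3x + 1.
Evaluating at x = 3: q(3) = 10.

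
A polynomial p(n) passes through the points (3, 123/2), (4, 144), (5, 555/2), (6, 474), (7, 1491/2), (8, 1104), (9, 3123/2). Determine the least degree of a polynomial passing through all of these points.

Forward differences of the values at n = 3, 4, 5, 6, 7, 8, 9:
  p  : 123/2  144  555/2  474  1491/2  1104  3123/2
  Δ  : 165/2  267/2  393/2  543/2  717/2  915/2
  Δ^2: 51  63  75  87  99
  Δ^3: 12  12  12  12
  Δ^4: 0  0  0
  Δ^5: 0  0
  Δ^6: 0
The third differences are constant (12) and nonzero, while all higher differences vanish, so the minimal degree is 3.

3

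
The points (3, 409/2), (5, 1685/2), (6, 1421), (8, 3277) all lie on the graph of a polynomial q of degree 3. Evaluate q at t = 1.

Write q(t) = at^3 + bt^2 + ct + d. Substituting each data point gives a linear system:
  27a + 9b + 3c + d = 409/2
  125a + 25b + 5c + d = 1685/2
  216a + 36b + 6c + d = 1421
  512a + 64b + 8c + d = 3277
Solving the system yields a = 6, b = 5/2, c = 5, d = 5.
So q(t) = 6t^3 + (5/2)t^2 + 5t + 5.
Then q(1) = 37/2.

37/2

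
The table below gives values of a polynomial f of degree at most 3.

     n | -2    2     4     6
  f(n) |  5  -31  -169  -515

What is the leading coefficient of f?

Write f(n) = an^3 + bn^2 + cn + d. Substituting each data point gives a linear system:
  -8a + 4b - 2c + d = 5
  8a + 4b + 2c + d = -31
  64a + 16b + 4c + d = -169
  216a + 36b + 6c + d = -515
Solving the system yields a = -2, b = -2, c = -1, d = -5.
So f(n) = -2n^3 - 2n^2 - n - 5.
The leading coefficient is -2.

-2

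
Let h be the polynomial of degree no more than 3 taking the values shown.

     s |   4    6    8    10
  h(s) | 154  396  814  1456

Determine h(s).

h(s) = s^3 + 4s^2 + 5s + 6

Write h(s) = as^3 + bs^2 + cs + d. Substituting each data point gives a linear system:
  64a + 16b + 4c + d = 154
  216a + 36b + 6c + d = 396
  512a + 64b + 8c + d = 814
  1000a + 100b + 10c + d = 1456
Solving the system yields a = 1, b = 4, c = 5, d = 6.
So h(s) = s^3 + 4s^2 + 5s + 6.
Check: h(6) = 396. ✓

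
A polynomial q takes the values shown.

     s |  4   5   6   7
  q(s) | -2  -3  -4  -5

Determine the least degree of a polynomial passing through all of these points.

1

Forward differences of the values at s = 4, 5, 6, 7:
  q  : -2  -3  -4  -5
  Δ  : -1  -1  -1
  Δ^2: 0  0
  Δ^3: 0
The first differences are constant (-1) and nonzero, while all higher differences vanish, so the minimal degree is 1.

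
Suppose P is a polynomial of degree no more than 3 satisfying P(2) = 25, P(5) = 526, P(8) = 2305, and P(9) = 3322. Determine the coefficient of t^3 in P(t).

Write P(t) = at^3 + bt^2 + ct + d. Substituting each data point gives a linear system:
  8a + 4b + 2c + d = 25
  125a + 25b + 5c + d = 526
  512a + 64b + 8c + d = 2305
  729a + 81b + 9c + d = 3322
Solving the system yields a = 5, b = -4, c = 0, d = 1.
So P(t) = 5t³ - 4t² + 1.
The leading coefficient is 5.

5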